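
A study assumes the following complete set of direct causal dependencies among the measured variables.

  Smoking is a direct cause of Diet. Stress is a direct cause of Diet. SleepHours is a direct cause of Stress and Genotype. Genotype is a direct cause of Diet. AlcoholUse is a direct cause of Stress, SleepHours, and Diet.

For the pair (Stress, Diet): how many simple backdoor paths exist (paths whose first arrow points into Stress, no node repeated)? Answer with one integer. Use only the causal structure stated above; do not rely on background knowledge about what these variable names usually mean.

A backdoor path from Stress to Diet is any simple undirected path whose first edge points into Stress (i.e. leaves Stress via a parent).
Parents of Stress: {AlcoholUse, SleepHours}.
Enumerating:
  P1: Stress <- AlcoholUse -> SleepHours -> Genotype -> Diet
  P2: Stress <- AlcoholUse -> Diet
  P3: Stress <- SleepHours <- AlcoholUse -> Diet
  P4: Stress <- SleepHours -> Genotype -> Diet
That exhausts the simple backdoor paths. Count: 4.

4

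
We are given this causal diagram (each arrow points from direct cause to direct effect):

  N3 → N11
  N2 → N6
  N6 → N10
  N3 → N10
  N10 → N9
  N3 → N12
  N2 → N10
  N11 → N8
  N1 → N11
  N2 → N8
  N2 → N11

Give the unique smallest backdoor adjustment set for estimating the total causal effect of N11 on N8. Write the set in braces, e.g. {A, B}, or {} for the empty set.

{N2}

Variables eligible for adjustment (non-descendants of N11, excluding N11 and N8): {N1, N10, N12, N2, N3, N6, N9}.
Backdoor paths from N11 to N8:
  P1: N11 <- N3 -> N10 <- N2 -> N8
  P2: N11 <- N3 -> N10 <- N6 <- N2 -> N8
  P3: N11 <- N2 -> N8
The empty set is not sufficient: P3 (N11 <- N2 -> N8) has no collider blocking it and no conditioned non-collider, so it is open.
Try {N2}:
  P1: blocked at collider N10 (neither it nor any descendant is in the conditioning set).
  P2: blocked at collider N10 (neither it nor any descendant is in the conditioning set).
  P3: blocked at fork node N2 ∈ conditioning set.
{N2} contains no descendant of N11 and blocks every backdoor path.
No other singleton works — e.g. {N3} leaves P3 open — so {N2} is the unique smallest valid adjustment set.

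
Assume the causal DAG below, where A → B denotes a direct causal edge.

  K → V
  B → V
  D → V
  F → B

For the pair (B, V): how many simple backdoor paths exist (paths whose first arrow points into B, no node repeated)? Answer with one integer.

0

A backdoor path from B to V is any simple undirected path whose first edge points into B (i.e. leaves B via a parent).
Parents of B: {F}.
No simple path from any parent of B reaches V without revisiting B, so there are no backdoor paths.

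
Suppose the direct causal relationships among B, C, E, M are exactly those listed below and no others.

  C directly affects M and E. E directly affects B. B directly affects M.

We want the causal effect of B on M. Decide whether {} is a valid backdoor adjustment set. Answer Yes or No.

No

Backdoor paths from B to M (paths whose first edge points into B):
  P1: B <- E <- C -> M
Condition 1 (no descendant of B in the set): holds — descendants of B are {M}; none are in {}.
Condition 2 (every backdoor path blocked by {}):
  P1: open — no interior node is in the conditioning set.
{} does not satisfy the backdoor criterion.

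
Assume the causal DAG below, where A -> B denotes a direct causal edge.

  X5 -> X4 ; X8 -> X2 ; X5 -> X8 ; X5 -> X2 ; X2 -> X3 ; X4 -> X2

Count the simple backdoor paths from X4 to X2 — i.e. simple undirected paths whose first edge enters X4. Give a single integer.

2

A backdoor path from X4 to X2 is any simple undirected path whose first edge points into X4 (i.e. leaves X4 via a parent).
Parents of X4: {X5}.
Enumerating:
  P1: X4 <- X5 -> X8 -> X2
  P2: X4 <- X5 -> X2
That exhausts the simple backdoor paths. Count: 2.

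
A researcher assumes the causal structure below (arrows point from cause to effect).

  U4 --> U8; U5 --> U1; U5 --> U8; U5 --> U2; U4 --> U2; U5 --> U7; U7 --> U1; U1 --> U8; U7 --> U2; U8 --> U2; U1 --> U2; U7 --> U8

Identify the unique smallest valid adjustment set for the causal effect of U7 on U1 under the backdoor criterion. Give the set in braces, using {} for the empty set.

{U5}

Variables eligible for adjustment (non-descendants of U7, excluding U7 and U1): {U4, U5}.
Backdoor paths from U7 to U1:
  P1: U7 <- U5 -> U1
  P2: U7 <- U5 -> U8 <- U4 -> U2 <- U1
  P3: U7 <- U5 -> U8 <- U1
  P4: U7 <- U5 -> U8 -> U2 <- U1
  P5: U7 <- U5 -> U2 <- U4 -> U8 <- U1
  P6: U7 <- U5 -> U2 <- U1
  P7: U7 <- U5 -> U2 <- U8 <- U1
The empty set is not sufficient: P1 (U7 <- U5 -> U1) has no collider blocking it and no conditioned non-collider, so it is open.
Try {U5}:
  P1: blocked at fork node U5 ∈ conditioning set.
  P2: blocked at fork node U5 ∈ conditioning set.
  P3: blocked at fork node U5 ∈ conditioning set.
  P4: blocked at fork node U5 ∈ conditioning set.
  P5: blocked at fork node U5 ∈ conditioning set.
  P6: blocked at fork node U5 ∈ conditioning set.
  P7: blocked at fork node U5 ∈ conditioning set.
{U5} contains no descendant of U7 and blocks every backdoor path.
No other singleton works — e.g. {U4} leaves P1 open — so {U5} is the unique smallest valid adjustment set.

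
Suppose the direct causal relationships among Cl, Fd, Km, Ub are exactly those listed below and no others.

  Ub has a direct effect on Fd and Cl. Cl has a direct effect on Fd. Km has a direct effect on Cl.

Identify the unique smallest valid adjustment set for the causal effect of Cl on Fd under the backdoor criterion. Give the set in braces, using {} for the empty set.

{Ub}

Variables eligible for adjustment (non-descendants of Cl, excluding Cl and Fd): {Km, Ub}.
Backdoor paths from Cl to Fd:
  P1: Cl <- Ub -> Fd
The empty set is not sufficient: P1 (Cl <- Ub -> Fd) has no collider blocking it and no conditioned non-collider, so it is open.
Try {Ub}:
  P1: blocked at fork node Ub ∈ conditioning set.
{Ub} contains no descendant of Cl and blocks every backdoor path.
No other singleton works — e.g. {Km} leaves P1 open — so {Ub} is the unique smallest valid adjustment set.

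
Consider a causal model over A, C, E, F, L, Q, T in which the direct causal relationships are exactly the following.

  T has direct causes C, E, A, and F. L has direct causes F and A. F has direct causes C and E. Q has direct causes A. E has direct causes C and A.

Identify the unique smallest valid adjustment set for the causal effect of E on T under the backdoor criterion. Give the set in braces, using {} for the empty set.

Variables eligible for adjustment (non-descendants of E, excluding E and T): {A, C, Q}.
Backdoor paths from E to T:
  P1: E <- A -> L <- F <- C -> T
  P2: E <- A -> L <- F -> T
  P3: E <- A -> T
  P4: E <- C -> F -> L <- A -> T
  P5: E <- C -> F -> T
  P6: E <- C -> T
The empty set is not sufficient: P3 (E <- A -> T) has no collider blocking it and no conditioned non-collider, so it is open.
Try {A, C}:
  P1: blocked at fork node A ∈ conditioning set.
  P2: blocked at fork node A ∈ conditioning set.
  P3: blocked at fork node A ∈ conditioning set.
  P4: blocked at fork node C ∈ conditioning set.
  P5: blocked at fork node C ∈ conditioning set.
  P6: blocked at fork node C ∈ conditioning set.
{A, C} contains no descendant of E and blocks every backdoor path.
Every element of {A, C} is needed (dropping A leaves P3 open; dropping C leaves P5 open), so no proper subset is valid.
Among all size-2 subsets of the eligible variables, only {A, C} blocks every backdoor path, so it is the unique smallest valid adjustment set.

{A, C}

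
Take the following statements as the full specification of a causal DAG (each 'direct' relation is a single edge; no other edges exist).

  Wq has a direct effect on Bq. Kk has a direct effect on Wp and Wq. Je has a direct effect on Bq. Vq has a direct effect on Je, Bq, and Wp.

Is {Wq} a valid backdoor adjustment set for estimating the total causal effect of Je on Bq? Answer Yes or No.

Backdoor paths from Je to Bq (paths whose first edge points into Je):
  P1: Je <- Vq -> Bq
  P2: Je <- Vq -> Wp <- Kk -> Wq -> Bq
Condition 1 (no descendant of Je in the set): holds — descendants of Je are {Bq}; none are in {Wq}.
Condition 2 (every backdoor path blocked by {Wq}):
  P1: open — no interior node is in the conditioning set.
  P2: blocked at collider Wp (neither it nor any descendant is in the conditioning set).
{Wq} does not satisfy the backdoor criterion.

No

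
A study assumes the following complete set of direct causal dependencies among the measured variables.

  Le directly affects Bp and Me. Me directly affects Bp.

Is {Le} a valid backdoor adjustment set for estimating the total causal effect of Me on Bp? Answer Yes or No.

Backdoor paths from Me to Bp (paths whose first edge points into Me):
  P1: Me <- Le -> Bp
Condition 1 (no descendant of Me in the set): holds — descendants of Me are {Bp}; none are in {Le}.
Condition 2 (every backdoor path blocked by {Le}):
  P1: blocked at fork node Le ∈ conditioning set.
{Le} satisfies the backdoor criterion.

Yes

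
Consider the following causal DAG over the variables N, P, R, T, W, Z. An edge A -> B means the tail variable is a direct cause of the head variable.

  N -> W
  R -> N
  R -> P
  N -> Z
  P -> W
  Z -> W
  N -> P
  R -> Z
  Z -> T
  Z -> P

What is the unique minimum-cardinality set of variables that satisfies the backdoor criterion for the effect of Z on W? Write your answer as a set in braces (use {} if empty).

Variables eligible for adjustment (non-descendants of Z, excluding Z and W): {N, R}.
Backdoor paths from Z to W:
  P1: Z <- R -> N -> P -> W
  P2: Z <- R -> N -> W
  P3: Z <- R -> P <- N -> W
  P4: Z <- R -> P -> W
  P5: Z <- N <- R -> P -> W
  P6: Z <- N -> P -> W
  P7: Z <- N -> W
The empty set is not sufficient: P1 (Z <- R -> N -> P -> W) has no collider blocking it and no conditioned non-collider, so it is open.
Try {N, R}:
  P1: blocked at fork node R ∈ conditioning set.
  P2: blocked at fork node R ∈ conditioning set.
  P3: blocked at fork node R ∈ conditioning set.
  P4: blocked at fork node R ∈ conditioning set.
  P5: blocked at chain node N ∈ conditioning set.
  P6: blocked at fork node N ∈ conditioning set.
  P7: blocked at fork node N ∈ conditioning set.
{N, R} contains no descendant of Z and blocks every backdoor path.
Every element of {N, R} is needed (dropping N leaves P6 open; dropping R leaves P4 open), so no proper subset is valid.
Among all size-2 subsets of the eligible variables, only {N, R} blocks every backdoor path, so it is the unique smallest valid adjustment set.

{N, R}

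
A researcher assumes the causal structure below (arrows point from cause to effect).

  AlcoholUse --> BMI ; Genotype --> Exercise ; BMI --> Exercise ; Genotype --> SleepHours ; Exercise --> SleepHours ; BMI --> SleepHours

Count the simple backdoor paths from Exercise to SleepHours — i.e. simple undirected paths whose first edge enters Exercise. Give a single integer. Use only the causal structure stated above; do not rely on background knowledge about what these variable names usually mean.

A backdoor path from Exercise to SleepHours is any simple undirected path whose first edge points into Exercise (i.e. leaves Exercise via a parent).
Parents of Exercise: {BMI, Genotype}.
Enumerating:
  P1: Exercise <- BMI -> SleepHours
  P2: Exercise <- Genotype -> SleepHours
That exhausts the simple backdoor paths. Count: 2.

2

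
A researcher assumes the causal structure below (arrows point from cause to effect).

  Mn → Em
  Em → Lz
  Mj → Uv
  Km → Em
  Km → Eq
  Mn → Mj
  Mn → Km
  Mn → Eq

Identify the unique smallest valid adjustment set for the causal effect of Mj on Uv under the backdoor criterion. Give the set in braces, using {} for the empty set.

{}

Variables eligible for adjustment (non-descendants of Mj, excluding Mj and Uv): {Em, Eq, Km, Lz, Mn}.
Backdoor paths from Mj to Uv:
  (none)
With no backdoor paths the empty set already satisfies the criterion, and it is trivially minimal.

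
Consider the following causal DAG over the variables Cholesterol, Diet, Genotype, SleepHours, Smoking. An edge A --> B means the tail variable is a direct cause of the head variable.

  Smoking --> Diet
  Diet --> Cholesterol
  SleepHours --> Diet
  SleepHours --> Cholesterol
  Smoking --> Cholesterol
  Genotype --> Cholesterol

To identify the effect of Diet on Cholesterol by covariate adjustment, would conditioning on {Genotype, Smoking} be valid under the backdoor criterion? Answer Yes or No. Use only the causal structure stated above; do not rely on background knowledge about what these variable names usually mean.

Backdoor paths from Diet to Cholesterol (paths whose first edge points into Diet):
  P1: Diet <- SleepHours -> Cholesterol
  P2: Diet <- Smoking -> Cholesterol
Condition 1 (no descendant of Diet in the set): holds — descendants of Diet are {Cholesterol}; none are in {Genotype, Smoking}.
Condition 2 (every backdoor path blocked by {Genotype, Smoking}):
  P1: open — no interior node is in the conditioning set.
  P2: blocked at fork node Smoking ∈ conditioning set.
{Genotype, Smoking} does not satisfy the backdoor criterion.

No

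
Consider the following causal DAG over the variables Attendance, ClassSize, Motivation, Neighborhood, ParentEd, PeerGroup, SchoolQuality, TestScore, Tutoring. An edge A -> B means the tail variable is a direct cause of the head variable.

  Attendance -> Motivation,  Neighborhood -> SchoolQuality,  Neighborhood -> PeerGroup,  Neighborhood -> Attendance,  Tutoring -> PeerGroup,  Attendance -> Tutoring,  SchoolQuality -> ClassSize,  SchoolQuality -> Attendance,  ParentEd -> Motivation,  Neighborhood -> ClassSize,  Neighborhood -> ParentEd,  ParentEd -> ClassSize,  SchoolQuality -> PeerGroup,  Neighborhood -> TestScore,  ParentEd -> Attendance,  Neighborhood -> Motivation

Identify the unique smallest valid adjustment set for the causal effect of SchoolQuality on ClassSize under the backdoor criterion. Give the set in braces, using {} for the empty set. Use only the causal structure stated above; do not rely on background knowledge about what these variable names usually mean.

{Neighborhood}

Variables eligible for adjustment (non-descendants of SchoolQuality, excluding SchoolQuality and ClassSize): {Neighborhood, ParentEd, TestScore}.
Backdoor paths from SchoolQuality to ClassSize:
  P1: SchoolQuality <- Neighborhood -> ParentEd -> ClassSize
  P2: SchoolQuality <- Neighborhood -> ClassSize
  P3: SchoolQuality <- Neighborhood -> Attendance <- ParentEd -> ClassSize
  P4: SchoolQuality <- Neighborhood -> Attendance -> Motivation <- ParentEd -> ClassSize
  P5: SchoolQuality <- Neighborhood -> Motivation <- ParentEd -> ClassSize
  P6: SchoolQuality <- Neighborhood -> Motivation <- Attendance <- ParentEd -> ClassSize
  P7: SchoolQuality <- Neighborhood -> PeerGroup <- Tutoring <- Attendance <- ParentEd -> ClassSize
  P8: SchoolQuality <- Neighborhood -> PeerGroup <- Tutoring <- Attendance -> Motivation <- ParentEd -> ClassSize
The empty set is not sufficient: P1 (SchoolQuality <- Neighborhood -> ParentEd -> ClassSize) has no collider blocking it and no conditioned non-collider, so it is open.
Try {Neighborhood}:
  P1: blocked at fork node Neighborhood ∈ conditioning set.
  P2: blocked at fork node Neighborhood ∈ conditioning set.
  P3: blocked at fork node Neighborhood ∈ conditioning set.
  P4: blocked at fork node Neighborhood ∈ conditioning set.
  P5: blocked at fork node Neighborhood ∈ conditioning set.
  P6: blocked at fork node Neighborhood ∈ conditioning set.
  P7: blocked at fork node Neighborhood ∈ conditioning set.
  P8: blocked at fork node Neighborhood ∈ conditioning set.
{Neighborhood} contains no descendant of SchoolQuality and blocks every backdoor path.
No other singleton works — e.g. {TestScore} leaves P1 open — so {Neighborhood} is the unique smallest valid adjustment set.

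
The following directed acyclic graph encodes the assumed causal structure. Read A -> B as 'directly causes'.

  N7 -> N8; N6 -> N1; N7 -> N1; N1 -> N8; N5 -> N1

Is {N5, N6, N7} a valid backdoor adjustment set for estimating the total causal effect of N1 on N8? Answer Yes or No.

Backdoor paths from N1 to N8 (paths whose first edge points into N1):
  P1: N1 <- N7 -> N8
Condition 1 (no descendant of N1 in the set): holds — descendants of N1 are {N8}; none are in {N5, N6, N7}.
Condition 2 (every backdoor path blocked by {N5, N6, N7}):
  P1: blocked at fork node N7 ∈ conditioning set.
{N5, N6, N7} satisfies the backdoor criterion.

Yes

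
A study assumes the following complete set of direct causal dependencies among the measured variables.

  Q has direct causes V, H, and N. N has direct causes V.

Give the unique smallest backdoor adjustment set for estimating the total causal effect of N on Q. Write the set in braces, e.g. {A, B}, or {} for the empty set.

Variables eligible for adjustment (non-descendants of N, excluding N and Q): {H, V}.
Backdoor paths from N to Q:
  P1: N <- V -> Q
The empty set is not sufficient: P1 (N <- V -> Q) has no collider blocking it and no conditioned non-collider, so it is open.
Try {V}:
  P1: blocked at fork node V ∈ conditioning set.
{V} contains no descendant of N and blocks every backdoor path.
No other singleton works — e.g. {H} leaves P1 open — so {V} is the unique smallest valid adjustment set.

{V}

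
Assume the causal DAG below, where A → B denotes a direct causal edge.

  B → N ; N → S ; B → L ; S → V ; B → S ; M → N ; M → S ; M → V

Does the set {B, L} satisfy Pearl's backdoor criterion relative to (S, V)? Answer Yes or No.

No

Backdoor paths from S to V (paths whose first edge points into S):
  P1: S <- M -> V
  P2: S <- B -> N <- M -> V
  P3: S <- N <- M -> V
Condition 1 (no descendant of S in the set): holds — descendants of S are {V}; none are in {B, L}.
Condition 2 (every backdoor path blocked by {B, L}):
  P1: open — no interior node is in the conditioning set.
  P2: blocked at fork node B ∈ conditioning set.
  P3: open — no interior node is in the conditioning set.
{B, L} does not satisfy the backdoor criterion.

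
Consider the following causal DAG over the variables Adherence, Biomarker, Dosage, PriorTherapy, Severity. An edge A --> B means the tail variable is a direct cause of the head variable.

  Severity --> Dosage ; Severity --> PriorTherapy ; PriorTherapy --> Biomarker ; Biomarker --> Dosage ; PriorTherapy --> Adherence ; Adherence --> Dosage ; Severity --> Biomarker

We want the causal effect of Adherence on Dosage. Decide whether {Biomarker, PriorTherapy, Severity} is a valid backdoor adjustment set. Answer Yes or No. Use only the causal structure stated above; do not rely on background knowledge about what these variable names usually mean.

Yes

Backdoor paths from Adherence to Dosage (paths whose first edge points into Adherence):
  P1: Adherence <- PriorTherapy <- Severity -> Biomarker -> Dosage
  P2: Adherence <- PriorTherapy <- Severity -> Dosage
  P3: Adherence <- PriorTherapy -> Biomarker <- Severity -> Dosage
  P4: Adherence <- PriorTherapy -> Biomarker -> Dosage
Condition 1 (no descendant of Adherence in the set): holds — descendants of Adherence are {Dosage}; none are in {Biomarker, PriorTherapy, Severity}.
Condition 2 (every backdoor path blocked by {Biomarker, PriorTherapy, Severity}):
  P1: blocked at chain node PriorTherapy ∈ conditioning set.
  P2: blocked at chain node PriorTherapy ∈ conditioning set.
  P3: blocked at fork node PriorTherapy ∈ conditioning set.
  P4: blocked at fork node PriorTherapy ∈ conditioning set.
{Biomarker, PriorTherapy, Severity} satisfies the backdoor criterion.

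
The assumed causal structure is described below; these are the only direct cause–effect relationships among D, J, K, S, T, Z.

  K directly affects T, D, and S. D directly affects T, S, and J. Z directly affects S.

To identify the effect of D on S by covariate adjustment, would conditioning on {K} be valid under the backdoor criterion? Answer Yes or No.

Backdoor paths from D to S (paths whose first edge points into D):
  P1: D <- K -> S
Condition 1 (no descendant of D in the set): holds — descendants of D are {J, S, T}; none are in {K}.
Condition 2 (every backdoor path blocked by {K}):
  P1: blocked at fork node K ∈ conditioning set.
{K} satisfies the backdoor criterion.

Yes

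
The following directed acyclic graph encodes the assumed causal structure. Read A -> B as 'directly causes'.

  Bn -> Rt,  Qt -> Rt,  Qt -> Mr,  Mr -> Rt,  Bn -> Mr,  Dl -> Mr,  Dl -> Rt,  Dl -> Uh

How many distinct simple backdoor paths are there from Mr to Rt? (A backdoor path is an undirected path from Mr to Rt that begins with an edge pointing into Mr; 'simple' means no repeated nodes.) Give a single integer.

3

A backdoor path from Mr to Rt is any simple undirected path whose first edge points into Mr (i.e. leaves Mr via a parent).
Parents of Mr: {Bn, Dl, Qt}.
Enumerating:
  P1: Mr <- Bn -> Rt
  P2: Mr <- Dl -> Rt
  P3: Mr <- Qt -> Rt
That exhausts the simple backdoor paths. Count: 3.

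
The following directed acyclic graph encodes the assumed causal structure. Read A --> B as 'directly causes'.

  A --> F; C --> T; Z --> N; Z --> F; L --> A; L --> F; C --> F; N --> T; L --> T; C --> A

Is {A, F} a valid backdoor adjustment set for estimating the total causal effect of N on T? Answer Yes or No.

Backdoor paths from N to T (paths whose first edge points into N):
  P1: N <- Z -> F <- C -> A <- L -> T
  P2: N <- Z -> F <- C -> T
  P3: N <- Z -> F <- L -> A <- C -> T
  P4: N <- Z -> F <- L -> T
  P5: N <- Z -> F <- A <- C -> T
  P6: N <- Z -> F <- A <- L -> T
Condition 1 (no descendant of N in the set): holds — descendants of N are {T}; none are in {A, F}.
Condition 2 (every backdoor path blocked by {A, F}):
  P1: open — collider(s) F, A are conditioned on (or have a conditioned descendant) and no non-collider on the path is in the set.
  P2: open — collider(s) F are conditioned on (or have a conditioned descendant) and no non-collider on the path is in the set.
  P3: open — collider(s) F, A are conditioned on (or have a conditioned descendant) and no non-collider on the path is in the set.
  P4: open — collider(s) F are conditioned on (or have a conditioned descendant) and no non-collider on the path is in the set.
  P5: blocked at chain node A ∈ conditioning set.
  P6: blocked at chain node A ∈ conditioning set.
{A, F} does not satisfy the backdoor criterion.

No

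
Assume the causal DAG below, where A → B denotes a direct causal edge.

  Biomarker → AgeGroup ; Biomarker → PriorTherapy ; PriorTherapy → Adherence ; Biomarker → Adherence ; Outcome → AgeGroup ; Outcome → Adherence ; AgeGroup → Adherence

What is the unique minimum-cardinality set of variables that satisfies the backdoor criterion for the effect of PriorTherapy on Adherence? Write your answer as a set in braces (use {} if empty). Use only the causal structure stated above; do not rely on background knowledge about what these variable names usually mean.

{Biomarker}

Variables eligible for adjustment (non-descendants of PriorTherapy, excluding PriorTherapy and Adherence): {AgeGroup, Biomarker, Outcome}.
Backdoor paths from PriorTherapy to Adherence:
  P1: PriorTherapy <- Biomarker -> AgeGroup <- Outcome -> Adherence
  P2: PriorTherapy <- Biomarker -> AgeGroup -> Adherence
  P3: PriorTherapy <- Biomarker -> Adherence
The empty set is not sufficient: P2 (PriorTherapy <- Biomarker -> AgeGroup -> Adherence) has no collider blocking it and no conditioned non-collider, so it is open.
Try {Biomarker}:
  P1: blocked at fork node Biomarker ∈ conditioning set.
  P2: blocked at fork node Biomarker ∈ conditioning set.
  P3: blocked at fork node Biomarker ∈ conditioning set.
{Biomarker} contains no descendant of PriorTherapy and blocks every backdoor path.
No other singleton works — e.g. {Outcome} leaves P2 open — so {Biomarker} is the unique smallest valid adjustment set.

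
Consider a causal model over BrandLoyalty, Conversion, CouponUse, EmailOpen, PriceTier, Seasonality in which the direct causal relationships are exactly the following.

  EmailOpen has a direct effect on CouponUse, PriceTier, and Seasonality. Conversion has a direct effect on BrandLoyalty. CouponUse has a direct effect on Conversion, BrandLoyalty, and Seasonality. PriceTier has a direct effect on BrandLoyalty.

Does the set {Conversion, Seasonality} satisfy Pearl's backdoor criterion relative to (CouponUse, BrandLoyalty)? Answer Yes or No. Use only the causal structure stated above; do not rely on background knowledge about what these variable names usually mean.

No

Backdoor paths from CouponUse to BrandLoyalty (paths whose first edge points into CouponUse):
  P1: CouponUse <- EmailOpen -> PriceTier -> BrandLoyalty
Condition 1 (no descendant of CouponUse in the set): FAILS — Conversion and Seasonality are descendants of CouponUse.
Condition 2 (every backdoor path blocked by {Conversion, Seasonality}):
  P1: open — no interior node is in the conditioning set.
{Conversion, Seasonality} does not satisfy the backdoor criterion.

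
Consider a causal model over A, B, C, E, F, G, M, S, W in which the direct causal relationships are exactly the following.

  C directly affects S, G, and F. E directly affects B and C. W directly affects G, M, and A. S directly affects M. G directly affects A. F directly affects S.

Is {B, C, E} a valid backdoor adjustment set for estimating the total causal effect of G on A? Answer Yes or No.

Backdoor paths from G to A (paths whose first edge points into G):
  P1: G <- C -> F -> S -> M <- W -> A
  P2: G <- C -> S -> M <- W -> A
  P3: G <- W -> A
Condition 1 (no descendant of G in the set): holds — descendants of G are {A}; none are in {B, C, E}.
Condition 2 (every backdoor path blocked by {B, C, E}):
  P1: blocked at fork node C ∈ conditioning set.
  P2: blocked at fork node C ∈ conditioning set.
  P3: open — no interior node is in the conditioning set.
{B, C, E} does not satisfy the backdoor criterion.

No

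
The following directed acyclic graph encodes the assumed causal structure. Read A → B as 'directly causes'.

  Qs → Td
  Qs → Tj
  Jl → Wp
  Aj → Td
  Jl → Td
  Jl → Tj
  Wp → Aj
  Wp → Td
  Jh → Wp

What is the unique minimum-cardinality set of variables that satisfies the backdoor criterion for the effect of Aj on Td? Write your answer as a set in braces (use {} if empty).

Variables eligible for adjustment (non-descendants of Aj, excluding Aj and Td): {Jh, Jl, Qs, Tj, Wp}.
Backdoor paths from Aj to Td:
  P1: Aj <- Wp <- Jl -> Tj <- Qs -> Td
  P2: Aj <- Wp <- Jl -> Td
  P3: Aj <- Wp -> Td
The empty set is not sufficient: P2 (Aj <- Wp <- Jl -> Td) has no collider blocking it and no conditioned non-collider, so it is open.
Try {Wp}:
  P1: blocked at chain node Wp ∈ conditioning set.
  P2: blocked at chain node Wp ∈ conditioning set.
  P3: blocked at fork node Wp ∈ conditioning set.
{Wp} contains no descendant of Aj and blocks every backdoor path.
No other singleton works — e.g. {Jl} leaves P3 open — so {Wp} is the unique smallest valid adjustment set.

{Wp}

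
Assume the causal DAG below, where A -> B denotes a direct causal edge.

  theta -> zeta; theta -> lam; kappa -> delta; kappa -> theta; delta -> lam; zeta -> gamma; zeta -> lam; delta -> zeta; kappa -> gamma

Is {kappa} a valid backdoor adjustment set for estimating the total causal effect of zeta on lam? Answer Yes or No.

No

Backdoor paths from zeta to lam (paths whose first edge points into zeta):
  P1: zeta <- theta <- kappa -> delta -> lam
  P2: zeta <- theta -> lam
  P3: zeta <- delta <- kappa -> theta -> lam
  P4: zeta <- delta -> lam
Condition 1 (no descendant of zeta in the set): holds — descendants of zeta are {gamma, lam}; none are in {kappa}.
Condition 2 (every backdoor path blocked by {kappa}):
  P1: blocked at fork node kappa ∈ conditioning set.
  P2: open — no interior node is in the conditioning set.
  P3: blocked at fork node kappa ∈ conditioning set.
  P4: open — no interior node is in the conditioning set.
{kappa} does not satisfy the backdoor criterion.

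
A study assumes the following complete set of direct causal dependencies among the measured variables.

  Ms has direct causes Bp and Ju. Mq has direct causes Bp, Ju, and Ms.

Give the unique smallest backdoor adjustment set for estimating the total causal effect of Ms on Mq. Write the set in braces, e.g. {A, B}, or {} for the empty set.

{Bp, Ju}

Variables eligible for adjustment (non-descendants of Ms, excluding Ms and Mq): {Bp, Ju}.
Backdoor paths from Ms to Mq:
  P1: Ms <- Bp -> Mq
  P2: Ms <- Ju -> Mq
The empty set is not sufficient: P1 (Ms <- Bp -> Mq) has no collider blocking it and no conditioned non-collider, so it is open.
Try {Bp, Ju}:
  P1: blocked at fork node Bp ∈ conditioning set.
  P2: blocked at fork node Ju ∈ conditioning set.
{Bp, Ju} contains no descendant of Ms and blocks every backdoor path.
Every element of {Bp, Ju} is needed (dropping Bp leaves P1 open; dropping Ju leaves P2 open), so no proper subset is valid.
Among all size-2 subsets of the eligible variables, only {Bp, Ju} blocks every backdoor path, so it is the unique smallest valid adjustment set.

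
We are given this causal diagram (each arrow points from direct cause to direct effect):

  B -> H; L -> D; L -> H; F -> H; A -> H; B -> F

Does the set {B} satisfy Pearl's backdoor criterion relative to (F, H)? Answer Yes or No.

Backdoor paths from F to H (paths whose first edge points into F):
  P1: F <- B -> H
Condition 1 (no descendant of F in the set): holds — descendants of F are {H}; none are in {B}.
Condition 2 (every backdoor path blocked by {B}):
  P1: blocked at fork node B ∈ conditioning set.
{B} satisfies the backdoor criterion.

Yes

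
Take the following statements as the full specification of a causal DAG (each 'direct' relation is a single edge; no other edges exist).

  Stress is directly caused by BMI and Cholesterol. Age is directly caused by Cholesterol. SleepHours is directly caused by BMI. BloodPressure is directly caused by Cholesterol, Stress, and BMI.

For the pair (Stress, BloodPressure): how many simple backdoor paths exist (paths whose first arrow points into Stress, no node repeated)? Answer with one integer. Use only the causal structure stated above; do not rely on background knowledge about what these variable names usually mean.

2

A backdoor path from Stress to BloodPressure is any simple undirected path whose first edge points into Stress (i.e. leaves Stress via a parent).
Parents of Stress: {BMI, Cholesterol}.
Enumerating:
  P1: Stress <- BMI -> BloodPressure
  P2: Stress <- Cholesterol -> BloodPressure
That exhausts the simple backdoor paths. Count: 2.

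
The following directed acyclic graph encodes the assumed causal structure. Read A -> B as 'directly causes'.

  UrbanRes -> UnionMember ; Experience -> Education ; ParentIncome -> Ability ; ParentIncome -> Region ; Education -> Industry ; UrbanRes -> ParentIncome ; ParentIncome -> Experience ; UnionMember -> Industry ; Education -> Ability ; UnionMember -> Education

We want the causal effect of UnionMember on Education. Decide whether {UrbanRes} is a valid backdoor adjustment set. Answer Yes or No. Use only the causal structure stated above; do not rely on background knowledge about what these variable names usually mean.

Yes

Backdoor paths from UnionMember to Education (paths whose first edge points into UnionMember):
  P1: UnionMember <- UrbanRes -> ParentIncome -> Experience -> Education
  P2: UnionMember <- UrbanRes -> ParentIncome -> Ability <- Education
Condition 1 (no descendant of UnionMember in the set): holds — descendants of UnionMember are {Ability, Education, Industry}; none are in {UrbanRes}.
Condition 2 (every backdoor path blocked by {UrbanRes}):
  P1: blocked at fork node UrbanRes ∈ conditioning set.
  P2: blocked at fork node UrbanRes ∈ conditioning set.
{UrbanRes} satisfies the backdoor criterion.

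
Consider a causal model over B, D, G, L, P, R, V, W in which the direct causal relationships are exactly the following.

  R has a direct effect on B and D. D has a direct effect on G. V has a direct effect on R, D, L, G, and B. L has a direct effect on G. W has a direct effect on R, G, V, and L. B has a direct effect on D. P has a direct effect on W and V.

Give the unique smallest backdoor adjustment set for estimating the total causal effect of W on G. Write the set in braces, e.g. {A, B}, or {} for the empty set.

Variables eligible for adjustment (non-descendants of W, excluding W and G): {P}.
Backdoor paths from W to G:
  P1: W <- P -> V -> L -> G
  P2: W <- P -> V -> R -> B -> D -> G
  P3: W <- P -> V -> R -> D -> G
  P4: W <- P -> V -> B <- R -> D -> G
  P5: W <- P -> V -> B -> D -> G
  P6: W <- P -> V -> D -> G
  P7: W <- P -> V -> G
The empty set is not sufficient: P1 (W <- P -> V -> L -> G) has no collider blocking it and no conditioned non-collider, so it is open.
Try {P}:
  P1: blocked at fork node P ∈ conditioning set.
  P2: blocked at fork node P ∈ conditioning set.
  P3: blocked at fork node P ∈ conditioning set.
  P4: blocked at fork node P ∈ conditioning set.
  P5: blocked at fork node P ∈ conditioning set.
  P6: blocked at fork node P ∈ conditioning set.
  P7: blocked at fork node P ∈ conditioning set.
{P} contains no descendant of W and blocks every backdoor path.
{P} is the unique smallest valid adjustment set.

{P}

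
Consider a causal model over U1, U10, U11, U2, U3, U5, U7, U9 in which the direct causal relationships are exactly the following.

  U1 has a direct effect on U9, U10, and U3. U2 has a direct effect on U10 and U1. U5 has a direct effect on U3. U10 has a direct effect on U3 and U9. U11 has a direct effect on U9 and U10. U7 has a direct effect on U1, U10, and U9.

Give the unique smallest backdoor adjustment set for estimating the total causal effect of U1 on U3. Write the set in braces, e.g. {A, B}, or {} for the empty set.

{U2, U7}

Variables eligible for adjustment (non-descendants of U1, excluding U1 and U3): {U11, U2, U5, U7}.
Backdoor paths from U1 to U3:
  P1: U1 <- U7 -> U10 -> U3
  P2: U1 <- U7 -> U9 <- U11 -> U10 -> U3
  P3: U1 <- U7 -> U9 <- U10 -> U3
  P4: U1 <- U2 -> U10 -> U3
The empty set is not sufficient: P1 (U1 <- U7 -> U10 -> U3) has no collider blocking it and no conditioned non-collider, so it is open.
Try {U2, U7}:
  P1: blocked at fork node U7 ∈ conditioning set.
  P2: blocked at fork node U7 ∈ conditioning set.
  P3: blocked at fork node U7 ∈ conditioning set.
  P4: blocked at fork node U2 ∈ conditioning set.
{U2, U7} contains no descendant of U1 and blocks every backdoor path.
Every element of {U2, U7} is needed (dropping U2 leaves P4 open; dropping U7 leaves P1 open), so no proper subset is valid.
Among all size-2 subsets of the eligible variables, only {U2, U7} blocks every backdoor path, so it is the unique smallest valid adjustment set.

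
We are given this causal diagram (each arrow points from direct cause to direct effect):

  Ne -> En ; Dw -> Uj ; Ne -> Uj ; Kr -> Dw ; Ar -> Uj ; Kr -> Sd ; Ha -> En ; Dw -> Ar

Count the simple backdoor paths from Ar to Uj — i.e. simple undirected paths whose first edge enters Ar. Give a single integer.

A backdoor path from Ar to Uj is any simple undirected path whose first edge points into Ar (i.e. leaves Ar via a parent).
Parents of Ar: {Dw}.
Enumerating:
  P1: Ar <- Dw -> Uj
That exhausts the simple backdoor paths. Count: 1.

1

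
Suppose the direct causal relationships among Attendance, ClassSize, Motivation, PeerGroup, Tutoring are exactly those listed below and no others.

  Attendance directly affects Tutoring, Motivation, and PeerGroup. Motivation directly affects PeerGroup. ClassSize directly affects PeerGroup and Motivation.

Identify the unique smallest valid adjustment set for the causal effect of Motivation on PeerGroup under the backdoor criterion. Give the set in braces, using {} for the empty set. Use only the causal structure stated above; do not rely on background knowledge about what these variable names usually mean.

Variables eligible for adjustment (non-descendants of Motivation, excluding Motivation and PeerGroup): {Attendance, ClassSize, Tutoring}.
Backdoor paths from Motivation to PeerGroup:
  P1: Motivation <- ClassSize -> PeerGroup
  P2: Motivation <- Attendance -> PeerGroup
The empty set is not sufficient: P1 (Motivation <- ClassSize -> PeerGroup) has no collider blocking it and no conditioned non-collider, so it is open.
Try {Attendance, ClassSize}:
  P1: blocked at fork node ClassSize ∈ conditioning set.
  P2: blocked at fork node Attendance ∈ conditioning set.
{Attendance, ClassSize} contains no descendant of Motivation and blocks every backdoor path.
Every element of {Attendance, ClassSize} is needed (dropping Attendance leaves P2 open; dropping ClassSize leaves P1 open), so no proper subset is valid.
Among all size-2 subsets of the eligible variables, only {Attendance, ClassSize} blocks every backdoor path, so it is the unique smallest valid adjustment set.

{Attendance, ClassSize}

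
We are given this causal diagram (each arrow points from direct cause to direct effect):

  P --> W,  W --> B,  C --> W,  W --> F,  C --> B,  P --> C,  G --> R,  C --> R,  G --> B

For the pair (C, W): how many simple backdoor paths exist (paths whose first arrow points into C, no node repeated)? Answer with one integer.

1

A backdoor path from C to W is any simple undirected path whose first edge points into C (i.e. leaves C via a parent).
Parents of C: {P}.
Enumerating:
  P1: C <- P -> W
That exhausts the simple backdoor paths. Count: 1.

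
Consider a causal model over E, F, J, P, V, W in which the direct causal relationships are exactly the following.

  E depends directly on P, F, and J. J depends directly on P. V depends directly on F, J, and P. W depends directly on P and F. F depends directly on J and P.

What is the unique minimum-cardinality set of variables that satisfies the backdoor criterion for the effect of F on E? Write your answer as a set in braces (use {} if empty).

Variables eligible for adjustment (non-descendants of F, excluding F and E): {J, P}.
Backdoor paths from F to E:
  P1: F <- P -> J -> E
  P2: F <- P -> E
  P3: F <- P -> V <- J -> E
  P4: F <- J <- P -> E
  P5: F <- J -> E
  P6: F <- J -> V <- P -> E
The empty set is not sufficient: P1 (F <- P -> J -> E) has no collider blocking it and no conditioned non-collider, so it is open.
Try {J, P}:
  P1: blocked at fork node P ∈ conditioning set.
  P2: blocked at fork node P ∈ conditioning set.
  P3: blocked at fork node P ∈ conditioning set.
  P4: blocked at chain node J ∈ conditioning set.
  P5: blocked at fork node J ∈ conditioning set.
  P6: blocked at fork node J ∈ conditioning set.
{J, P} contains no descendant of F and blocks every backdoor path.
Every element of {J, P} is needed (dropping J leaves P5 open; dropping P leaves P2 open), so no proper subset is valid.
Among all size-2 subsets of the eligible variables, only {J, P} blocks every backdoor path, so it is the unique smallest valid adjustment set.

{J, P}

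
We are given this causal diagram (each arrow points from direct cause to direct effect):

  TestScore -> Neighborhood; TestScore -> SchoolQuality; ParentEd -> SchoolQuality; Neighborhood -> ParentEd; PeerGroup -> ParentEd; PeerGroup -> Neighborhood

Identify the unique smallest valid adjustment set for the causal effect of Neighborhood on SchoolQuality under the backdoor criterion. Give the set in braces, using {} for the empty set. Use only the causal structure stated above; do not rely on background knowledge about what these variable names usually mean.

{PeerGroup, TestScore}

Variables eligible for adjustment (non-descendants of Neighborhood, excluding Neighborhood and SchoolQuality): {PeerGroup, TestScore}.
Backdoor paths from Neighborhood to SchoolQuality:
  P1: Neighborhood <- TestScore -> SchoolQuality
  P2: Neighborhood <- PeerGroup -> ParentEd -> SchoolQuality
The empty set is not sufficient: P1 (Neighborhood <- TestScore -> SchoolQuality) has no collider blocking it and no conditioned non-collider, so it is open.
Try {PeerGroup, TestScore}:
  P1: blocked at fork node TestScore ∈ conditioning set.
  P2: blocked at fork node PeerGroup ∈ conditioning set.
{PeerGroup, TestScore} contains no descendant of Neighborhood and blocks every backdoor path.
Every element of {PeerGroup, TestScore} is needed (dropping PeerGroup leaves P2 open; dropping TestScore leaves P1 open), so no proper subset is valid.
Among all size-2 subsets of the eligible variables, only {PeerGroup, TestScore} blocks every backdoor path, so it is the unique smallest valid adjustment set.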